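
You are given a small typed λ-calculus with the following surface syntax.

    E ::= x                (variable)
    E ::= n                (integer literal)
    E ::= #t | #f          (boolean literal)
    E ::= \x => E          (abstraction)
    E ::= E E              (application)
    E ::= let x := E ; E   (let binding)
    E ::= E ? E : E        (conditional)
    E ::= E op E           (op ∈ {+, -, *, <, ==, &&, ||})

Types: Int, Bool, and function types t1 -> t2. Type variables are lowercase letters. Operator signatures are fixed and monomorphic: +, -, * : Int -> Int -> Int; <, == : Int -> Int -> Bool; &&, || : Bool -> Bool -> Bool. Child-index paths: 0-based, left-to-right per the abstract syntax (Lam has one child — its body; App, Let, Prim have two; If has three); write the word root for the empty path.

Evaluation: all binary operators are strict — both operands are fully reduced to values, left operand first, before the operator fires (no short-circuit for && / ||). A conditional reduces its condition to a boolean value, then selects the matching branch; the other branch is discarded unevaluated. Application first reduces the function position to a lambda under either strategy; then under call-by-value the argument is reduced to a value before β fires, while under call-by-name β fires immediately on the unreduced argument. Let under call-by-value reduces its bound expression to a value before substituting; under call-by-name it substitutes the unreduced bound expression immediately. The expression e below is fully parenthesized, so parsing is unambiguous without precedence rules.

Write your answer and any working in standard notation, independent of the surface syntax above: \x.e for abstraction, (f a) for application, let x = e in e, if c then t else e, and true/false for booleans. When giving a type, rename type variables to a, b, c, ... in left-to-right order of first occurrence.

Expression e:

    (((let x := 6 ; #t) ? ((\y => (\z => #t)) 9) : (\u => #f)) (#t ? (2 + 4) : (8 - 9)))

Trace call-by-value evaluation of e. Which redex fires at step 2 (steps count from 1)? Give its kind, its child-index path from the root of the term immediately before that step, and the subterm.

Answer: if at 0 : (if true then ((\y.(\z.true)) 9) else (\u.false))

Derivation:
step 0: ((if (let x = 6 in true) then ((\y.(\z.true)) 9) else (\u.false)) (if true then (2 + 4) else (8 - 9)))
step 1: [let@0.0] ((if true then ((\y.(\z.true)) 9) else (\u.false)) (if true then (2 + 4) else (8 - 9)))
step 2: [if@0] (((\y.(\z.true)) 9) (if true then (2 + 4) else (8 - 9)))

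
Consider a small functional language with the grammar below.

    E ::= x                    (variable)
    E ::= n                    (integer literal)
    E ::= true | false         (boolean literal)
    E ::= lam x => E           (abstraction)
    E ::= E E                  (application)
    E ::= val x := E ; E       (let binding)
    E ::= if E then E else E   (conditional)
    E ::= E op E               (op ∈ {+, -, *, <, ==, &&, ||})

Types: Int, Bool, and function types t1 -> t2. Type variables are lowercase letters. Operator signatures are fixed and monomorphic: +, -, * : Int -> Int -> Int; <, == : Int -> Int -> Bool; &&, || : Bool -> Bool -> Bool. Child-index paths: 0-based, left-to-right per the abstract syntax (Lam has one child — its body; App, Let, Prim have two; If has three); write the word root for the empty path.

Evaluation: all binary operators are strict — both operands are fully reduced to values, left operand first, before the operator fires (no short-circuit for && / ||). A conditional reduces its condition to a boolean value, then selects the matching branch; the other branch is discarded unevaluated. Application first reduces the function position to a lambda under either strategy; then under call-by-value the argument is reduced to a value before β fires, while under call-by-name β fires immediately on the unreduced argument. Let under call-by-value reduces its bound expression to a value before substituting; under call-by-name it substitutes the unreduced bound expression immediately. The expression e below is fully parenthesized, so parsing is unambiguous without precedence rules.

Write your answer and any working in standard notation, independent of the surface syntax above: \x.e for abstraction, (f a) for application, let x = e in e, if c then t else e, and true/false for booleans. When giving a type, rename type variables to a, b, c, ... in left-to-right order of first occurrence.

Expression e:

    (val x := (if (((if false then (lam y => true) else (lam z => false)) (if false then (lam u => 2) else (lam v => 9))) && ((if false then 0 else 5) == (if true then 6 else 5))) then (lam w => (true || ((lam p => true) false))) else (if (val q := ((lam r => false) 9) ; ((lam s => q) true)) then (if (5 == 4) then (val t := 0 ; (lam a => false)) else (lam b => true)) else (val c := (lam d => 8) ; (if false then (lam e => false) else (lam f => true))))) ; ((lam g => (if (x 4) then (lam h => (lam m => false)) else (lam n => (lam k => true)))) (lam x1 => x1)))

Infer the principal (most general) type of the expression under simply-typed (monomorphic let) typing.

Answer: a -> b -> Bool

Trace:
  unify Bool ~ Bool
\y._ : a -> Bool
\z._ : b -> Bool
  unify a -> Bool ~ b -> Bool
  unify a ~ b
  unify Bool ~ Bool
  unify Bool ~ Bool
\u._ : c -> Int
\v._ : d -> Int
  unify c -> Int ~ d -> Int
  unify c ~ d
  unify Int ~ Int
  unify b -> Bool ~ (d -> Int) -> e
  unify b ~ d -> Int
  unify Bool ~ e
_ _ : Bool
  unify Bool ~ Bool
  unify Bool ~ Bool
  unify Int ~ Int
  unify Int ~ Int
  unify Bool ~ Bool
  unify Int ~ Int
  unify Int ~ Int
  unify Bool ~ Bool
  unify Bool ~ Bool
  unify Bool ~ Bool
\p._ : g -> Bool
  unify g -> Bool ~ Bool -> h
  unify g ~ Bool
  unify Bool ~ h
_ _ : Bool
  unify Bool ~ Bool
\w._ : f -> Bool
\r._ : i -> Bool
  unify i -> Bool ~ Int -> j
  unify i ~ Int
  unify Bool ~ j
_ _ : Bool
let q : Bool
q : Bool
\s._ : k -> Bool
  unify k -> Bool ~ Bool -> l
  unify k ~ Bool
  unify Bool ~ l
_ _ : Bool
  unify Bool ~ Bool
  unify Int ~ Int
  unify Int ~ Int
  unify Bool ~ Bool
let t : Int
\a._ : m -> Bool
\b._ : n -> Bool
  unify m -> Bool ~ n -> Bool
  unify m ~ n
  unify Bool ~ Bool
\d._ : o -> Int
let c : o -> Int
  unify Bool ~ Bool
\e._ : p -> Bool
\f._ : q -> Bool
  unify p -> Bool ~ q -> Bool
  unify p ~ q
  unify Bool ~ Bool
  unify n -> Bool ~ q -> Bool
  unify n ~ q
  unify Bool ~ Bool
  unify f -> Bool ~ q -> Bool
  unify f ~ q
  unify Bool ~ Bool
let x : q -> Bool
x : q -> Bool
  unify q -> Bool ~ Int -> s
  unify q ~ Int
  unify Bool ~ s
_ _ : Bool
  unify Bool ~ Bool
\m._ : u -> Bool
\h._ : t -> u -> Bool
\k._ : w -> Bool
\n._ : v -> w -> Bool
  unify t -> u -> Bool ~ v -> w -> Bool
  unify t ~ v
  unify u -> Bool ~ w -> Bool
  unify u ~ w
  unify Bool ~ Bool
\g._ : r -> v -> w -> Bool
x1 : x
\x1._ : x -> x
  unify r -> v -> w -> Bool ~ (x -> x) -> y
  unify r ~ x -> x
  unify v -> w -> Bool ~ y
_ _ : v -> w -> Bool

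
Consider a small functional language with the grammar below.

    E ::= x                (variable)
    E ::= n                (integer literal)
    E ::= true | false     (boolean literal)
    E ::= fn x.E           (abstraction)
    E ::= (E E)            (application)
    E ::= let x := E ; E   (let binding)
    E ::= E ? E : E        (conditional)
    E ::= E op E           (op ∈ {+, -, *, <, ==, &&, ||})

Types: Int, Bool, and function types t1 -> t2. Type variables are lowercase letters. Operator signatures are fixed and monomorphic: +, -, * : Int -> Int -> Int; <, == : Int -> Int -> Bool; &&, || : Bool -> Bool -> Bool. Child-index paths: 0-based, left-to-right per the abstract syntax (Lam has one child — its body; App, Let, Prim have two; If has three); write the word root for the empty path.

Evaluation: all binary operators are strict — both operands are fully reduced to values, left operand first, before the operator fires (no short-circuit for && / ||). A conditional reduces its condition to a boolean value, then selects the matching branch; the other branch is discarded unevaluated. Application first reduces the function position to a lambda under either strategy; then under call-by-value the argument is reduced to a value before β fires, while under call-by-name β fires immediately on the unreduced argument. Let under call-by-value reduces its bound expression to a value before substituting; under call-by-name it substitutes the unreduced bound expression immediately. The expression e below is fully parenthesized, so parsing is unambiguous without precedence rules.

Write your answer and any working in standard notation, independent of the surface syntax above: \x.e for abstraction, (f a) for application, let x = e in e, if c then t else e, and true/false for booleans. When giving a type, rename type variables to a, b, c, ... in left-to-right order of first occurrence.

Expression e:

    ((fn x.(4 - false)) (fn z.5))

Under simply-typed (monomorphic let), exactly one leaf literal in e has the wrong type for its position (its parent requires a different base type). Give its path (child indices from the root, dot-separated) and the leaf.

Working:
  unify Int ~ Int
  unify Bool ~ Int
  FAIL: mismatch Bool ~ Int

Answer: 0.0.1 : false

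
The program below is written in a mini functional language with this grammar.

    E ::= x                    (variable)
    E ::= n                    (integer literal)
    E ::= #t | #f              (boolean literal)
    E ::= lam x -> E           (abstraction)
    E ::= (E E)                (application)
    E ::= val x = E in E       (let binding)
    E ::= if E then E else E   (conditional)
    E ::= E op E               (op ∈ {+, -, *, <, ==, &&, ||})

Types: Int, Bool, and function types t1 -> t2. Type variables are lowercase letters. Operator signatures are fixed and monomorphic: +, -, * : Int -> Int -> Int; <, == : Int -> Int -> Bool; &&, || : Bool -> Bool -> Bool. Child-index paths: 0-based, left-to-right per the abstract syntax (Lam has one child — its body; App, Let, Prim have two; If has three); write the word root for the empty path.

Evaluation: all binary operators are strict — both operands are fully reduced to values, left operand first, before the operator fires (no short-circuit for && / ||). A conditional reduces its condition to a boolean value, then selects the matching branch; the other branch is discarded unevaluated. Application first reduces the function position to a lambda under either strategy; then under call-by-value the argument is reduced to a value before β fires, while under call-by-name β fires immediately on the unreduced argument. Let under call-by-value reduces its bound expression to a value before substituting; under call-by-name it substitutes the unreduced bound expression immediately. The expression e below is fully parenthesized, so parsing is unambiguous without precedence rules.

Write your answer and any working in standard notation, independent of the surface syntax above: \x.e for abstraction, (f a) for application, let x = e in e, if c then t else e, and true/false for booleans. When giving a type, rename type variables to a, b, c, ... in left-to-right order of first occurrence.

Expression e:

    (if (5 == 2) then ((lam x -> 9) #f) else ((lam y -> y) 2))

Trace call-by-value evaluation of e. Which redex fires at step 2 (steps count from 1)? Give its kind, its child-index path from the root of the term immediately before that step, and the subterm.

Answer: if at root : (if false then ((\x.9) false) else ((\y.y) 2))

Trace:
step 0: (if (5 == 2) then ((\x.9) false) else ((\y.y) 2))
step 1: [delta@0] (if false then ((\x.9) false) else ((\y.y) 2))
step 2: [if@root] ((\y.y) 2)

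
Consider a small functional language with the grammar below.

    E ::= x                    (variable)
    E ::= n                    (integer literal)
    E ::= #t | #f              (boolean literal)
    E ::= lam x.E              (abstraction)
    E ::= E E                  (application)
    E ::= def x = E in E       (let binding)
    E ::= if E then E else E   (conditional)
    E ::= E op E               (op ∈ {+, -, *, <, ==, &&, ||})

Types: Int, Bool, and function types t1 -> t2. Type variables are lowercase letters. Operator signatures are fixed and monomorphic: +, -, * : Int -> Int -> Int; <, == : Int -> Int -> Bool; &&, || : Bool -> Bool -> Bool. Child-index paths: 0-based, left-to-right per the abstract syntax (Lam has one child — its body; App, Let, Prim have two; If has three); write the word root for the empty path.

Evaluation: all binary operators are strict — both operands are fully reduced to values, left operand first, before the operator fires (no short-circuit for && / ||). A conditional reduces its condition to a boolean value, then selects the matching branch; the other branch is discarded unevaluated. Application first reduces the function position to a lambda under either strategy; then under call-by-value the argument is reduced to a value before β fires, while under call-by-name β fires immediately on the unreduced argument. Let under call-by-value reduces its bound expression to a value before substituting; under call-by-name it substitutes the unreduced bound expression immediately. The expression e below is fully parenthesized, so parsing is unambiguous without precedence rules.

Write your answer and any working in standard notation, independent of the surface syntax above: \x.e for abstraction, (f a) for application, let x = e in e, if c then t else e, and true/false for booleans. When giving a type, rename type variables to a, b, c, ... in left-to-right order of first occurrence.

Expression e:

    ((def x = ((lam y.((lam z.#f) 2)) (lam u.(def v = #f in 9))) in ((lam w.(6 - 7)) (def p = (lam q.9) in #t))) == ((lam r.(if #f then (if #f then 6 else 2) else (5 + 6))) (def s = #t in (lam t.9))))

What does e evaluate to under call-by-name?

Trace:
step 0: ((let x = ((\y.((\z.false) 2)) (\u.(let v = false in 9))) in ((\w.(6 - 7)) (let p = (\q.9) in true))) == ((\r.(if false then (if false then 6 else 2) else (5 + 6))) (let s = true in (\t.9))))
step 1: [let@0] (((\w.(6 - 7)) (let p = (\q.9) in true)) == ((\r.(if false then (if false then 6 else 2) else (5 + 6))) (let s = true in (\t.9))))
step 2: [beta@0] ((6 - 7) == ((\r.(if false then (if false then 6 else 2) else (5 + 6))) (let s = true in (\t.9))))
step 3: [delta@0] (-1 == ((\r.(if false then (if false then 6 else 2) else (5 + 6))) (let s = true in (\t.9))))
step 4: [beta@1] (-1 == (if false then (if false then 6 else 2) else (5 + 6)))
step 5: [if@1] (-1 == (5 + 6))
step 6: [delta@1] (-1 == 11)
step 7: [delta@root] false

Answer: false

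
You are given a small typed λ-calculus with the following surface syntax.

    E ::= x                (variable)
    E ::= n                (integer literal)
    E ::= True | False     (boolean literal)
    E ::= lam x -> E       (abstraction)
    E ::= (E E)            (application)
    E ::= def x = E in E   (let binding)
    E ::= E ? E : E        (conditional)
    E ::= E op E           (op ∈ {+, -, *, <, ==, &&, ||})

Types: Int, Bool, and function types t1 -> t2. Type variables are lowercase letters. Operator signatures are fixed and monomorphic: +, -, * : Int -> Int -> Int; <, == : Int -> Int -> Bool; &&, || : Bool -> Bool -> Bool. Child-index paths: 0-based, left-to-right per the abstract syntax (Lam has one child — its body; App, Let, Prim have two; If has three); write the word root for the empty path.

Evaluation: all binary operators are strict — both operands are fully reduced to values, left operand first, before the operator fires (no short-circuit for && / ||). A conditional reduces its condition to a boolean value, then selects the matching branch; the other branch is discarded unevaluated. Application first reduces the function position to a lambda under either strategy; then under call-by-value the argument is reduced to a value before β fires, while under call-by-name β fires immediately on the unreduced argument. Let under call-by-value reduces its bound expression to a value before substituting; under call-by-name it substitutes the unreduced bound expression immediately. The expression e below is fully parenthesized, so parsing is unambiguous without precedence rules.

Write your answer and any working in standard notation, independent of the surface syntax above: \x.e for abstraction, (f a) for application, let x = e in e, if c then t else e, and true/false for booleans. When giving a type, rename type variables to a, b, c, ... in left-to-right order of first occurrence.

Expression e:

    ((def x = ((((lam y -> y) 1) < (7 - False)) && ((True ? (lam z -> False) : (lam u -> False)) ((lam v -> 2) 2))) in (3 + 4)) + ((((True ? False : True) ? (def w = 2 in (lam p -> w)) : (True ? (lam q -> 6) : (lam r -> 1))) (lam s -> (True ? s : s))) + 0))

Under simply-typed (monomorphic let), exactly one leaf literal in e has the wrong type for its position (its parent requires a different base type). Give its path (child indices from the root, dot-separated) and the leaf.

Answer: 0.0.0.1.1 : false

Working:
y : a
\y._ : a -> a
  unify a -> a ~ Int -> b
  unify a ~ Int
  unify Int ~ b
_ _ : Int
  unify Int ~ Int
  unify Int ~ Int
  unify Bool ~ Int
  FAIL: mismatch Bool ~ Int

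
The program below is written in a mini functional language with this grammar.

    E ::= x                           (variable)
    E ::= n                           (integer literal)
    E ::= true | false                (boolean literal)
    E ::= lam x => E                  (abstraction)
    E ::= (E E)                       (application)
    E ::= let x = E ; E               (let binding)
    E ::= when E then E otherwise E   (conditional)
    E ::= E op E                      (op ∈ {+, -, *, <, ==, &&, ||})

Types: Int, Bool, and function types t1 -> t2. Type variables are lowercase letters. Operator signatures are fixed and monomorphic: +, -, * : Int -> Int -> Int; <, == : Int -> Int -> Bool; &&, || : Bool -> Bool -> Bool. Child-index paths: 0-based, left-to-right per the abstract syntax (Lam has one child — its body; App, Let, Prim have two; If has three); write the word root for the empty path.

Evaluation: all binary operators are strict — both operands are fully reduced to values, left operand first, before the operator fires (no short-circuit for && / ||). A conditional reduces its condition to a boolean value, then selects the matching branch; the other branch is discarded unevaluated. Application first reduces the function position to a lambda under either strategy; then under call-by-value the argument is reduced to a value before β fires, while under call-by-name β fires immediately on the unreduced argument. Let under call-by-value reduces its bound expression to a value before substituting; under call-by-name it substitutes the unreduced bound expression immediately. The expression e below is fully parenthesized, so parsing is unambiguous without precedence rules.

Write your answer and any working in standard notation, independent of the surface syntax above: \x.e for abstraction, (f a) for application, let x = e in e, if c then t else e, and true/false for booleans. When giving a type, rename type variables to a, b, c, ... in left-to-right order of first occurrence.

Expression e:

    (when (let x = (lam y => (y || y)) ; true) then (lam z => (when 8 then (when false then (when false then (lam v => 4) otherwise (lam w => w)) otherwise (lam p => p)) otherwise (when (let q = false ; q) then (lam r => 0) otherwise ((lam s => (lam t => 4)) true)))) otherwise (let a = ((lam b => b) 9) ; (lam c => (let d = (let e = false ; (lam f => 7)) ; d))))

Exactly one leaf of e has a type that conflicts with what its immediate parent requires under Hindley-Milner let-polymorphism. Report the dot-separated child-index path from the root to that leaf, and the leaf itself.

Answer: 1.0.0 : 8

Working:
y : a
  unify a ~ Bool
y : Bool
  unify Bool ~ Bool
\y._ : Bool -> Bool
let x : Bool -> Bool
  unify Bool ~ Bool
  unify Int ~ Bool
  FAIL: mismatch Int ~ Bool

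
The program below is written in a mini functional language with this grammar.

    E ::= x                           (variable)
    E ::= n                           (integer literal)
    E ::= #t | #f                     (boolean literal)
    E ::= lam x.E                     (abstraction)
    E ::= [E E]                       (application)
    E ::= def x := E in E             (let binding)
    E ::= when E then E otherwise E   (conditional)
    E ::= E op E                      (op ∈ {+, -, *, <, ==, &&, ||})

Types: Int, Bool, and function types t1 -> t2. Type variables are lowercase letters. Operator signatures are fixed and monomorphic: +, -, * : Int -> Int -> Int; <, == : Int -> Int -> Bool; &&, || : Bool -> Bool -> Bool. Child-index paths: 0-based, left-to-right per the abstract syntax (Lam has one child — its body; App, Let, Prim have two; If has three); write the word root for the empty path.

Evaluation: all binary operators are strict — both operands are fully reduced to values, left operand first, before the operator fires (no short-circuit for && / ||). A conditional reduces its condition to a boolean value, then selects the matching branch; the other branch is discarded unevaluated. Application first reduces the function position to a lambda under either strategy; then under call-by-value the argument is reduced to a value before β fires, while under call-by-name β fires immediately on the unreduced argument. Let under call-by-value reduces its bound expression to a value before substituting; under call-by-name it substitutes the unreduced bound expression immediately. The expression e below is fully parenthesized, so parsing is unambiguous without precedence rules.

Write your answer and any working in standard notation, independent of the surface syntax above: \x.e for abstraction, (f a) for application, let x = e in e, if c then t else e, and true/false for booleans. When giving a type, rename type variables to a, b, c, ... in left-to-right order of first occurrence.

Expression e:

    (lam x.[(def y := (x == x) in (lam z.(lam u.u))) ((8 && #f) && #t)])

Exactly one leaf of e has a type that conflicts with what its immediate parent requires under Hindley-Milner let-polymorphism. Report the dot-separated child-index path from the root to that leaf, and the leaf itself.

Answer: 0.1.0.0 : 8

Working:
x : a
  unify a ~ Int
x : Int
  unify Int ~ Int
let y : Bool
u : c
\u._ : c -> c
\z._ : b -> c -> c
  unify Int ~ Bool
  FAIL: mismatch Int ~ Bool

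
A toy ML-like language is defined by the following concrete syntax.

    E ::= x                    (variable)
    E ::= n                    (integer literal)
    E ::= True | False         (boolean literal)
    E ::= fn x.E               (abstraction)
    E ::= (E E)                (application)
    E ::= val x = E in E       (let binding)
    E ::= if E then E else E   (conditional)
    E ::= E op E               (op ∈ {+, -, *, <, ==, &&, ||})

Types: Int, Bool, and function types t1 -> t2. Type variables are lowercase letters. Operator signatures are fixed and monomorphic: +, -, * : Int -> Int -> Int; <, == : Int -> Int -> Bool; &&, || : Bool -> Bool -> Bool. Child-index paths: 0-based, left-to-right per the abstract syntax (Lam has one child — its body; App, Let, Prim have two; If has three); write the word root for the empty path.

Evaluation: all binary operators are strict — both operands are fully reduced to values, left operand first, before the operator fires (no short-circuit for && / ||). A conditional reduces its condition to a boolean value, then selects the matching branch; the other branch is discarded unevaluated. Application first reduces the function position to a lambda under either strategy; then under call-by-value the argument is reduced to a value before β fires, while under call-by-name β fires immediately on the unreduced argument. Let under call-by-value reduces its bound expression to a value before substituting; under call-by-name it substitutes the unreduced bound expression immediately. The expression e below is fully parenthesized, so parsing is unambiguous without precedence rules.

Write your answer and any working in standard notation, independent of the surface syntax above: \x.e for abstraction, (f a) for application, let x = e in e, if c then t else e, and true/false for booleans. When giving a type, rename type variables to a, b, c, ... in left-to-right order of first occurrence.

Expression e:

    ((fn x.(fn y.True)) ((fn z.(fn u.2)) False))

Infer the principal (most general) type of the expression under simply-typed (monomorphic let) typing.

Trace:
\y._ : b -> Bool
\x._ : a -> b -> Bool
\u._ : d -> Int
\z._ : c -> d -> Int
  unify c -> d -> Int ~ Bool -> e
  unify c ~ Bool
  unify d -> Int ~ e
_ _ : d -> Int
  unify a -> b -> Bool ~ (d -> Int) -> f
  unify a ~ d -> Int
  unify b -> Bool ~ f
_ _ : b -> Bool

Answer: a -> Bool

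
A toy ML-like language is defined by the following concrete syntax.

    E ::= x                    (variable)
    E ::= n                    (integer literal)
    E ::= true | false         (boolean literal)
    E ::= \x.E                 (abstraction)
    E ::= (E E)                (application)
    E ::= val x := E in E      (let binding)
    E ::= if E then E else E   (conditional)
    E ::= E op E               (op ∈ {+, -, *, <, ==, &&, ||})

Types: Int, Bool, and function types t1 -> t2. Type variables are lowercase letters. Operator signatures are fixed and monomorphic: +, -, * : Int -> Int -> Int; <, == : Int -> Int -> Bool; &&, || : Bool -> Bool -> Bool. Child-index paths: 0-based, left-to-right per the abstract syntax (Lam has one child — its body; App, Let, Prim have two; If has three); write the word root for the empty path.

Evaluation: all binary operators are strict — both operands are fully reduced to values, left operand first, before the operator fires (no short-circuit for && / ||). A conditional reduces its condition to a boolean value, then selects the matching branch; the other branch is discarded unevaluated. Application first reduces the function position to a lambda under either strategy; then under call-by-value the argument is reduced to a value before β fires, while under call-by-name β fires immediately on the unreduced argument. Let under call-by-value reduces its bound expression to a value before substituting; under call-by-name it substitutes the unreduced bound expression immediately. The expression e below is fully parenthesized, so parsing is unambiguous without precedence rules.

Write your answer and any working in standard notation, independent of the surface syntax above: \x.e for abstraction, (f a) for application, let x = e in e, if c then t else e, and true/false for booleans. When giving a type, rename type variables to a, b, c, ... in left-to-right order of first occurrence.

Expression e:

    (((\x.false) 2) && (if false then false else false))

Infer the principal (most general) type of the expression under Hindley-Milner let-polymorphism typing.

Working:
\x._ : a -> Bool
  unify a -> Bool ~ Int -> b
  unify a ~ Int
  unify Bool ~ b
_ _ : Bool
  unify Bool ~ Bool
  unify Bool ~ Bool
  unify Bool ~ Bool
  unify Bool ~ Bool

Answer: Bool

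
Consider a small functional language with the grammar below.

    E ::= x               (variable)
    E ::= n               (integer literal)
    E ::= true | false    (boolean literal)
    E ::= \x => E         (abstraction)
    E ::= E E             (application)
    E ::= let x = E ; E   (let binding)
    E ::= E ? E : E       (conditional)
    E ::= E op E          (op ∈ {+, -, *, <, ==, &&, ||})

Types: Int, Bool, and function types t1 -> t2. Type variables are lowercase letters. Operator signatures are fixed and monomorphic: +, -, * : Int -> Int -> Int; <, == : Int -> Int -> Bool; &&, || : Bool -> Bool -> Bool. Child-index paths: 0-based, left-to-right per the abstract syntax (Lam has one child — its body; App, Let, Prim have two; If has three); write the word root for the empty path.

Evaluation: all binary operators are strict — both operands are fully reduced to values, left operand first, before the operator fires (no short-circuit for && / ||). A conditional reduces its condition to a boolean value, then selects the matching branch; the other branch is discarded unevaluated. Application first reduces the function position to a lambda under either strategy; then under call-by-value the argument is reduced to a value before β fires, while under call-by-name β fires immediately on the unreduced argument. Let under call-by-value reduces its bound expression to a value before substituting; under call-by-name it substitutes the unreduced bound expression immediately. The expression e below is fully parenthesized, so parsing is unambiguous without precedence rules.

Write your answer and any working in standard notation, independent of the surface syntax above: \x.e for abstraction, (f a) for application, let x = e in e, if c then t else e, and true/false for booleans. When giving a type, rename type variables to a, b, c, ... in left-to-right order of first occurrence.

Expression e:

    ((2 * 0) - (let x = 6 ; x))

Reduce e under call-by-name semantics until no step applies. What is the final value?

Answer: -6

Trace:
step 0: ((2 * 0) - (let x = 6 in x))
step 1: [delta@0] (0 - (let x = 6 in x))
step 2: [let@1] (0 - 6)
step 3: [delta@root] -6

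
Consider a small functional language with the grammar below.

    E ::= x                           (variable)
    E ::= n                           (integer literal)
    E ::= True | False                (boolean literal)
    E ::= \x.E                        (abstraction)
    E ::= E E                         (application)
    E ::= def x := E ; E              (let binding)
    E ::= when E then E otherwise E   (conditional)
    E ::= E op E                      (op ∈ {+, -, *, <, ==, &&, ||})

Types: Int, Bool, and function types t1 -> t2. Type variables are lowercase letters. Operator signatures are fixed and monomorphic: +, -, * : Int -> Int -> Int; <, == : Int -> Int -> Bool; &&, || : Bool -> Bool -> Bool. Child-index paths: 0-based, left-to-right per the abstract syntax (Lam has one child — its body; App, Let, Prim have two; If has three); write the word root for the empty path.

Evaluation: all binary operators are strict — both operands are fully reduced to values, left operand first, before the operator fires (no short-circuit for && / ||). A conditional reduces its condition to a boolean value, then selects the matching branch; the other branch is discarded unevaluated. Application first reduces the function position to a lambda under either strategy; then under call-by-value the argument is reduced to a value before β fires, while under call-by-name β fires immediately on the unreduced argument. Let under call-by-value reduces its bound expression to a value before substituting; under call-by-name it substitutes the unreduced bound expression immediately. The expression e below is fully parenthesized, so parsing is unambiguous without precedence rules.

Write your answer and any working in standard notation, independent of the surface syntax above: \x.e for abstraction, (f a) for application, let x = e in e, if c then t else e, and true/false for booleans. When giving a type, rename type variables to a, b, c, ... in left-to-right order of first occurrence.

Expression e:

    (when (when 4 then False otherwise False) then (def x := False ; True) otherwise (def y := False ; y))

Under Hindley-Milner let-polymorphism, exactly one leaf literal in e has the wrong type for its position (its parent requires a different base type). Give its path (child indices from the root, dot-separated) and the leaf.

Answer: 0.0 : 4

Derivation:
  unify Int ~ Bool
  FAIL: mismatch Int ~ Bool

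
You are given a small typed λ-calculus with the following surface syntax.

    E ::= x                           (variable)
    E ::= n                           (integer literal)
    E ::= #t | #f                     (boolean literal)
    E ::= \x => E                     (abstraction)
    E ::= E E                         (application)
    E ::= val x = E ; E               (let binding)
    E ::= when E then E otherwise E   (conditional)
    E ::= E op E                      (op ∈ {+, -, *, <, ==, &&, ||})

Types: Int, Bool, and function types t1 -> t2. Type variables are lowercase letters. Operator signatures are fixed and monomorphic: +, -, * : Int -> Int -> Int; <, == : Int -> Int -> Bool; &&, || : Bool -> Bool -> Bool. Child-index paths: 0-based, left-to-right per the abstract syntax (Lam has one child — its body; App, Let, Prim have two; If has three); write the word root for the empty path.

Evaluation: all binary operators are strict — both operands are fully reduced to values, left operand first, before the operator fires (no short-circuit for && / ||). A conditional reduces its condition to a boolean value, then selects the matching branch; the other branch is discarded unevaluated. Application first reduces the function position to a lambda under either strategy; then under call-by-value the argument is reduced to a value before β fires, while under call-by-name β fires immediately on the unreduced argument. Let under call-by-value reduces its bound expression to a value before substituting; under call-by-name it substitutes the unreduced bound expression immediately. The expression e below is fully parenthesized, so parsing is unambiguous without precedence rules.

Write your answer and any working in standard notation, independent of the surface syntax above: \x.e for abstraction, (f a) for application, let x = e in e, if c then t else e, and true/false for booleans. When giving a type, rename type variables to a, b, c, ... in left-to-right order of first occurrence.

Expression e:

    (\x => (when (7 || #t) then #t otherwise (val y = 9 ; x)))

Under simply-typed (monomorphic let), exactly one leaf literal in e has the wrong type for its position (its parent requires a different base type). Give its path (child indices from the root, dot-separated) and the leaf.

Trace:
  unify Int ~ Bool
  FAIL: mismatch Int ~ Bool

Answer: 0.0.0 : 7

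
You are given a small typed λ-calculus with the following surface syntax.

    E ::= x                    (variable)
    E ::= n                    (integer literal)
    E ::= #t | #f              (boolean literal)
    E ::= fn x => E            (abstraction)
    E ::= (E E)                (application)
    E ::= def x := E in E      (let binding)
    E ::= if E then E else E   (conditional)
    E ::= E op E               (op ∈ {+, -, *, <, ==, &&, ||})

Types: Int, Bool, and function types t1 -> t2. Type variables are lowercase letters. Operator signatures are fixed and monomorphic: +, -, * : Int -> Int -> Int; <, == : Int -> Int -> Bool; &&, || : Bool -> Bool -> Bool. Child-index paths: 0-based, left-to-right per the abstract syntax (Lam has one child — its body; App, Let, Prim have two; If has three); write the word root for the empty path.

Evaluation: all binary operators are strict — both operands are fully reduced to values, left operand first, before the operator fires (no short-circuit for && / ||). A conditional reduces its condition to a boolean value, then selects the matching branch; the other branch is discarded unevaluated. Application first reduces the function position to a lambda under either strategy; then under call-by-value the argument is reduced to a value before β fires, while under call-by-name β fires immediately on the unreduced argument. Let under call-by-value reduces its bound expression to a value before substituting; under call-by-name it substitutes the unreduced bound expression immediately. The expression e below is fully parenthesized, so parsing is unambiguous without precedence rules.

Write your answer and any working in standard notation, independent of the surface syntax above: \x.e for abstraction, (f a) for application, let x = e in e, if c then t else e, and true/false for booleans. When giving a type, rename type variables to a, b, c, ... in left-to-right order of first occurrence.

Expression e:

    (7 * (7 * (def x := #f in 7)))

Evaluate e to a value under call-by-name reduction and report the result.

Working:
step 0: (7 * (7 * (let x = false in 7)))
step 1: [let@1.1] (7 * (7 * 7))
step 2: [delta@1] (7 * 49)
step 3: [delta@root] 343

Answer: 343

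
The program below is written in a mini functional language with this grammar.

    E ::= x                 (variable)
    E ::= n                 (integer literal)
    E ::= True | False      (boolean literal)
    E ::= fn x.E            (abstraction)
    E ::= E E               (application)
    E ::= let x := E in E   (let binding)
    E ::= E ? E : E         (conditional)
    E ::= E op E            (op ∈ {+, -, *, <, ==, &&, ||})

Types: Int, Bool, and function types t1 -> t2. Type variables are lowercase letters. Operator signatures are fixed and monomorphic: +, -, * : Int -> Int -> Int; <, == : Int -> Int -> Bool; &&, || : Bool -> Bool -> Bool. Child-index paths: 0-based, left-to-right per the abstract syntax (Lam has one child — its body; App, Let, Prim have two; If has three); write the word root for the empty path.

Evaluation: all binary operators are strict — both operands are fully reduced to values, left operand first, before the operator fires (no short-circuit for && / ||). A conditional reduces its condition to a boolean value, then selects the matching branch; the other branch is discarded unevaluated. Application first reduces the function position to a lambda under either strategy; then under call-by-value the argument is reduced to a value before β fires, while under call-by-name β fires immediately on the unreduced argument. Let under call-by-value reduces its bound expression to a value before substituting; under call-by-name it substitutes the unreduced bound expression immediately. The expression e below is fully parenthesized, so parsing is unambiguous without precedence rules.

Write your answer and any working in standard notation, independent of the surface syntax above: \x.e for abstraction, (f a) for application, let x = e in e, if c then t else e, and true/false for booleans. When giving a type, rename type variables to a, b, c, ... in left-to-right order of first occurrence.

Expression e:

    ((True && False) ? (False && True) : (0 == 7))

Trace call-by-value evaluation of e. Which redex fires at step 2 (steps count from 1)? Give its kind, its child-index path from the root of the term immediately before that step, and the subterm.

Answer: if at root : (if false then (false && true) else (0 == 7))

Trace:
step 0: (if (true && false) then (false && true) else (0 == 7))
step 1: [delta@0] (if false then (false && true) else (0 == 7))
step 2: [if@root] (0 == 7)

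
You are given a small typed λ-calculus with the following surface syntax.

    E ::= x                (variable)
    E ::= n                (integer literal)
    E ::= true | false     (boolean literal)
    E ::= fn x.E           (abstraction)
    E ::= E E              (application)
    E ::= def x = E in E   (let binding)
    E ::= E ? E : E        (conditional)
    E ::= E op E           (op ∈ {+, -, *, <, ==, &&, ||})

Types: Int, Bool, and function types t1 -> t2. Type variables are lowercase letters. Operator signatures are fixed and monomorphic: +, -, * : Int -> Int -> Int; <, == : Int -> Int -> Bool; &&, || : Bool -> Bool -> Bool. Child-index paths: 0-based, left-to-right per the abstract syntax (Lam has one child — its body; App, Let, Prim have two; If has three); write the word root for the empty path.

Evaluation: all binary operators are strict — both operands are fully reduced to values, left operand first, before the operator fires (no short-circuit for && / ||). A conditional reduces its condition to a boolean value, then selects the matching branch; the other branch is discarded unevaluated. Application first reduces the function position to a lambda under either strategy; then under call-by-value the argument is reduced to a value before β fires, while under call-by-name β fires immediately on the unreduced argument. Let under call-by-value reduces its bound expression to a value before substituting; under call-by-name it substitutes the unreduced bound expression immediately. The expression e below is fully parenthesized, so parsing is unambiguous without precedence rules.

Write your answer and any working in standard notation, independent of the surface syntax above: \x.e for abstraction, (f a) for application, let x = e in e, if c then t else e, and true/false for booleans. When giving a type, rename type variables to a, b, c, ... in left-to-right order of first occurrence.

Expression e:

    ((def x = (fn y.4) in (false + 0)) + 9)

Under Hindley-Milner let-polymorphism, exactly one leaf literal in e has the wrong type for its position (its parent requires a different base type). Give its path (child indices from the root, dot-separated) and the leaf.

Answer: 0.1.0 : false

Working:
\y._ : a -> Int
let x : forall. a -> Int
  unify Bool ~ Int
  FAIL: mismatch Bool ~ Int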